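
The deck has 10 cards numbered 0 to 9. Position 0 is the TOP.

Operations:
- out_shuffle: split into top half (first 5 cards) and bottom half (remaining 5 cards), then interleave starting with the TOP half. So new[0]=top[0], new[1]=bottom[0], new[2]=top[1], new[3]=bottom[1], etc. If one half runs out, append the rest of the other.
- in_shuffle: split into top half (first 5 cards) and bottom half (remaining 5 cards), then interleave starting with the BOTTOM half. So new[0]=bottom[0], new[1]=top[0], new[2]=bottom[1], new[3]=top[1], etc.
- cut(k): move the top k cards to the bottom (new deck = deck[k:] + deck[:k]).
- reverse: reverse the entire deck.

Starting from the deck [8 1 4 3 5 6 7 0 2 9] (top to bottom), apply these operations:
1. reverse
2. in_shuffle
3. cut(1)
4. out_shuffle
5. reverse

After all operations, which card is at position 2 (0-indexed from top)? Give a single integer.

After op 1 (reverse): [9 2 0 7 6 5 3 4 1 8]
After op 2 (in_shuffle): [5 9 3 2 4 0 1 7 8 6]
After op 3 (cut(1)): [9 3 2 4 0 1 7 8 6 5]
After op 4 (out_shuffle): [9 1 3 7 2 8 4 6 0 5]
After op 5 (reverse): [5 0 6 4 8 2 7 3 1 9]
Position 2: card 6.

Answer: 6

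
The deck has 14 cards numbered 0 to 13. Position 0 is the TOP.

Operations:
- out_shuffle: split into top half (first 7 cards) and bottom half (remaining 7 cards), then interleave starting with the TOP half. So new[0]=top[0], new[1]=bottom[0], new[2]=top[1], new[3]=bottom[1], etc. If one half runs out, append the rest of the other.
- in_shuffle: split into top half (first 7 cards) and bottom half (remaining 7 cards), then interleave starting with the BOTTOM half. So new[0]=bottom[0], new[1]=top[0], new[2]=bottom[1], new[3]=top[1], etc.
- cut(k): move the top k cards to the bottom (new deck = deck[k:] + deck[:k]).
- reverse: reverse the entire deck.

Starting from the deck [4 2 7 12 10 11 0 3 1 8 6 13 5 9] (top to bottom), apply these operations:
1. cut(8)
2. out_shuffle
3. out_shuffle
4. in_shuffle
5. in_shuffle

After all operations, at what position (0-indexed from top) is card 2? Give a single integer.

After op 1 (cut(8)): [1 8 6 13 5 9 4 2 7 12 10 11 0 3]
After op 2 (out_shuffle): [1 2 8 7 6 12 13 10 5 11 9 0 4 3]
After op 3 (out_shuffle): [1 10 2 5 8 11 7 9 6 0 12 4 13 3]
After op 4 (in_shuffle): [9 1 6 10 0 2 12 5 4 8 13 11 3 7]
After op 5 (in_shuffle): [5 9 4 1 8 6 13 10 11 0 3 2 7 12]
Card 2 is at position 11.

Answer: 11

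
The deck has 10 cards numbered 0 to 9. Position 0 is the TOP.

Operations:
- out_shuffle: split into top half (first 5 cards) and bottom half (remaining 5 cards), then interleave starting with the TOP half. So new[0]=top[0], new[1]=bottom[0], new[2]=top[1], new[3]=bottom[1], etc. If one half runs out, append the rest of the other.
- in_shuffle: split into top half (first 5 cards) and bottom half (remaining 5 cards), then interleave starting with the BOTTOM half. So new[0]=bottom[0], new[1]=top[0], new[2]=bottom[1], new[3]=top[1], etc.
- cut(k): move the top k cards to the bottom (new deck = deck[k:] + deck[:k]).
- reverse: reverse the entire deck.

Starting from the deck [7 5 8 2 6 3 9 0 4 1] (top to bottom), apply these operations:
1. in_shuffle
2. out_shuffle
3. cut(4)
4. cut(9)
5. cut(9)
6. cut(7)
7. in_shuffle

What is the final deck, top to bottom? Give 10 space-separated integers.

After op 1 (in_shuffle): [3 7 9 5 0 8 4 2 1 6]
After op 2 (out_shuffle): [3 8 7 4 9 2 5 1 0 6]
After op 3 (cut(4)): [9 2 5 1 0 6 3 8 7 4]
After op 4 (cut(9)): [4 9 2 5 1 0 6 3 8 7]
After op 5 (cut(9)): [7 4 9 2 5 1 0 6 3 8]
After op 6 (cut(7)): [6 3 8 7 4 9 2 5 1 0]
After op 7 (in_shuffle): [9 6 2 3 5 8 1 7 0 4]

Answer: 9 6 2 3 5 8 1 7 0 4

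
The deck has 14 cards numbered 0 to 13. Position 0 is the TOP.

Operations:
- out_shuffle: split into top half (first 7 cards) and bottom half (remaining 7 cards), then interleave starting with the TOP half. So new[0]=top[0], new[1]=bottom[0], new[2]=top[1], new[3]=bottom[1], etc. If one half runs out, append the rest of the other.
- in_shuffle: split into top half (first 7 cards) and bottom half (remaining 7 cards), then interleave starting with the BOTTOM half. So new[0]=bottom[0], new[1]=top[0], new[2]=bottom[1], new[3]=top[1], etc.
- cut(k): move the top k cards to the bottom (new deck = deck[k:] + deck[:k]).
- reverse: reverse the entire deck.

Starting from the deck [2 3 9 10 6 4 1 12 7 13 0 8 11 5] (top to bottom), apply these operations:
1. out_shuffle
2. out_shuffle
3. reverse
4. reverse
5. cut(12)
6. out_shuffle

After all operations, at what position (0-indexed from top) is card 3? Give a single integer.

After op 1 (out_shuffle): [2 12 3 7 9 13 10 0 6 8 4 11 1 5]
After op 2 (out_shuffle): [2 0 12 6 3 8 7 4 9 11 13 1 10 5]
After op 3 (reverse): [5 10 1 13 11 9 4 7 8 3 6 12 0 2]
After op 4 (reverse): [2 0 12 6 3 8 7 4 9 11 13 1 10 5]
After op 5 (cut(12)): [10 5 2 0 12 6 3 8 7 4 9 11 13 1]
After op 6 (out_shuffle): [10 8 5 7 2 4 0 9 12 11 6 13 3 1]
Card 3 is at position 12.

Answer: 12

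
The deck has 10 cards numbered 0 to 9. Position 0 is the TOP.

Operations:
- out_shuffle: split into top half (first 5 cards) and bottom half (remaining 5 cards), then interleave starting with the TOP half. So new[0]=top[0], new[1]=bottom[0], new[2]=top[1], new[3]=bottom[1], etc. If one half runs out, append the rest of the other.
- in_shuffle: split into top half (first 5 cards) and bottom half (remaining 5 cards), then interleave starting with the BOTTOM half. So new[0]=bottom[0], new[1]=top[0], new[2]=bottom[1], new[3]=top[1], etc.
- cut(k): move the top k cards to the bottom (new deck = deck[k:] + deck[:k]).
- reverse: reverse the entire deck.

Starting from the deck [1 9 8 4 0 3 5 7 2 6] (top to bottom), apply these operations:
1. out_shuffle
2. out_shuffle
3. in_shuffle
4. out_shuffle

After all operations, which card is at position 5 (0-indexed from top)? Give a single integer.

After op 1 (out_shuffle): [1 3 9 5 8 7 4 2 0 6]
After op 2 (out_shuffle): [1 7 3 4 9 2 5 0 8 6]
After op 3 (in_shuffle): [2 1 5 7 0 3 8 4 6 9]
After op 4 (out_shuffle): [2 3 1 8 5 4 7 6 0 9]
Position 5: card 4.

Answer: 4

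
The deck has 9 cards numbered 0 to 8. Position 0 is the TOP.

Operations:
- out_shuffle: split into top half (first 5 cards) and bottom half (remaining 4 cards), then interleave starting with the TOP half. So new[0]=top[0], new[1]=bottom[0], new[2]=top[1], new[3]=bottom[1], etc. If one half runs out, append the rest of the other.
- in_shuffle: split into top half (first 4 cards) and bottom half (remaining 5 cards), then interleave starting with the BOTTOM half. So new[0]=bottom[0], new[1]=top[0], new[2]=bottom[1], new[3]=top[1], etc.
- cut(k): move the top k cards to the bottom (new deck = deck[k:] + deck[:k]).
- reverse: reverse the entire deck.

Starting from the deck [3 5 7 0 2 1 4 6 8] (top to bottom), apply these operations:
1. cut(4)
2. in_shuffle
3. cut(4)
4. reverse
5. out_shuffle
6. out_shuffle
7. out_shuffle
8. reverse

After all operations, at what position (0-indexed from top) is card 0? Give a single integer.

Answer: 3

Derivation:
After op 1 (cut(4)): [2 1 4 6 8 3 5 7 0]
After op 2 (in_shuffle): [8 2 3 1 5 4 7 6 0]
After op 3 (cut(4)): [5 4 7 6 0 8 2 3 1]
After op 4 (reverse): [1 3 2 8 0 6 7 4 5]
After op 5 (out_shuffle): [1 6 3 7 2 4 8 5 0]
After op 6 (out_shuffle): [1 4 6 8 3 5 7 0 2]
After op 7 (out_shuffle): [1 5 4 7 6 0 8 2 3]
After op 8 (reverse): [3 2 8 0 6 7 4 5 1]
Card 0 is at position 3.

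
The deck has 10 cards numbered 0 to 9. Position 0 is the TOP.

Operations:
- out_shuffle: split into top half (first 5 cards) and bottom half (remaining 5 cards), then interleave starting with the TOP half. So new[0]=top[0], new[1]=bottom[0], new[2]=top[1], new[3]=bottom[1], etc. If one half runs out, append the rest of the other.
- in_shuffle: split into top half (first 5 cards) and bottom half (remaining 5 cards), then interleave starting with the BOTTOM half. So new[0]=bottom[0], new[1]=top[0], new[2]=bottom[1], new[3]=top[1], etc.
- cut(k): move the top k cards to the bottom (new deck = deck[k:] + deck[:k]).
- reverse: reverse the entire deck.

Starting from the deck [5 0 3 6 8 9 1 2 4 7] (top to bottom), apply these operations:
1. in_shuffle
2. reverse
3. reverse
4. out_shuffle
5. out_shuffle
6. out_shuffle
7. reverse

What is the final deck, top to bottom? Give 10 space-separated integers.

After op 1 (in_shuffle): [9 5 1 0 2 3 4 6 7 8]
After op 2 (reverse): [8 7 6 4 3 2 0 1 5 9]
After op 3 (reverse): [9 5 1 0 2 3 4 6 7 8]
After op 4 (out_shuffle): [9 3 5 4 1 6 0 7 2 8]
After op 5 (out_shuffle): [9 6 3 0 5 7 4 2 1 8]
After op 6 (out_shuffle): [9 7 6 4 3 2 0 1 5 8]
After op 7 (reverse): [8 5 1 0 2 3 4 6 7 9]

Answer: 8 5 1 0 2 3 4 6 7 9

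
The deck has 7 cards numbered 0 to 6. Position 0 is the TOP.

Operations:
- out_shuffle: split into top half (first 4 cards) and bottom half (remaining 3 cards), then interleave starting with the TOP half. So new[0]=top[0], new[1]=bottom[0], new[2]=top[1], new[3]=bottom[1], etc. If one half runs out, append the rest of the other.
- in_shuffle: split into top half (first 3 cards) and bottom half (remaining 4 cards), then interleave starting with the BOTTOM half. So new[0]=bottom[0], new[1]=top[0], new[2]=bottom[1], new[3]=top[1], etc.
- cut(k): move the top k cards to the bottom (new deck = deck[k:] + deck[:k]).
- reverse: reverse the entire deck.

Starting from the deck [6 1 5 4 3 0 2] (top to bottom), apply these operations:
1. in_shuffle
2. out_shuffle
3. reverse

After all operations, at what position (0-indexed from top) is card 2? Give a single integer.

After op 1 (in_shuffle): [4 6 3 1 0 5 2]
After op 2 (out_shuffle): [4 0 6 5 3 2 1]
After op 3 (reverse): [1 2 3 5 6 0 4]
Card 2 is at position 1.

Answer: 1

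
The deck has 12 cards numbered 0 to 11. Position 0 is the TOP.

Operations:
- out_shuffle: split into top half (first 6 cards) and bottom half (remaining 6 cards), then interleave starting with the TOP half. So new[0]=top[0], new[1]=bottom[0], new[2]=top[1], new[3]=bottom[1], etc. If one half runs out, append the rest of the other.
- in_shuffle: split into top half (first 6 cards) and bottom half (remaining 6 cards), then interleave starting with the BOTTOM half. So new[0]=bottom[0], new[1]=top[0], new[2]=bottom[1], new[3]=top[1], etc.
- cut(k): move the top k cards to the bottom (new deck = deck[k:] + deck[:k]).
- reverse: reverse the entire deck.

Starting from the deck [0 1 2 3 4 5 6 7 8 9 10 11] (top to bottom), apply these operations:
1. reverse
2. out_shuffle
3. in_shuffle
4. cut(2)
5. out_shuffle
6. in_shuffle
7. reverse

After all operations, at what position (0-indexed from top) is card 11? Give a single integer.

Answer: 1

Derivation:
After op 1 (reverse): [11 10 9 8 7 6 5 4 3 2 1 0]
After op 2 (out_shuffle): [11 5 10 4 9 3 8 2 7 1 6 0]
After op 3 (in_shuffle): [8 11 2 5 7 10 1 4 6 9 0 3]
After op 4 (cut(2)): [2 5 7 10 1 4 6 9 0 3 8 11]
After op 5 (out_shuffle): [2 6 5 9 7 0 10 3 1 8 4 11]
After op 6 (in_shuffle): [10 2 3 6 1 5 8 9 4 7 11 0]
After op 7 (reverse): [0 11 7 4 9 8 5 1 6 3 2 10]
Card 11 is at position 1.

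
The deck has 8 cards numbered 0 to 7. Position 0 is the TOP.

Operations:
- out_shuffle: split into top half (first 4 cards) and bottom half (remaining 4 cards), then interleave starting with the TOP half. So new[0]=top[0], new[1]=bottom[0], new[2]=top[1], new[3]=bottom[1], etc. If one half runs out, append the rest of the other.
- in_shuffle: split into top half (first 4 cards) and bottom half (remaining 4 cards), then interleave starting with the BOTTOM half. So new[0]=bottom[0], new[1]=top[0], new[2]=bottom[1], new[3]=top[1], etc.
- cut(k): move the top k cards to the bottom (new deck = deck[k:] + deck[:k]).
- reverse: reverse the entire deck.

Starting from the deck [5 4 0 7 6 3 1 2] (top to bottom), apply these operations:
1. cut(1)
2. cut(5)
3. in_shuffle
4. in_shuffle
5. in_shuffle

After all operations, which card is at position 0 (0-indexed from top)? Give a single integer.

After op 1 (cut(1)): [4 0 7 6 3 1 2 5]
After op 2 (cut(5)): [1 2 5 4 0 7 6 3]
After op 3 (in_shuffle): [0 1 7 2 6 5 3 4]
After op 4 (in_shuffle): [6 0 5 1 3 7 4 2]
After op 5 (in_shuffle): [3 6 7 0 4 5 2 1]
Position 0: card 3.

Answer: 3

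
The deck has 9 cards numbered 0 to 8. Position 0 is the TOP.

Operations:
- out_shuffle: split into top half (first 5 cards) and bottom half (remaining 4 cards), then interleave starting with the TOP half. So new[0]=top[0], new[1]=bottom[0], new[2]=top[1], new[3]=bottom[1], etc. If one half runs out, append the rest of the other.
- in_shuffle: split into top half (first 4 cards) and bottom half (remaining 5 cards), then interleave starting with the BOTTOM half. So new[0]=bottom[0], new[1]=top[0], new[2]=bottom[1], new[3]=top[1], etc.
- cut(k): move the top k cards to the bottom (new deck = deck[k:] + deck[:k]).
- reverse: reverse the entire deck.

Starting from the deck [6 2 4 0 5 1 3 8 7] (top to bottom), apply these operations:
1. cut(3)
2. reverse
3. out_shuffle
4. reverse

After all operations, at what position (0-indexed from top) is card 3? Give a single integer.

Answer: 7

Derivation:
After op 1 (cut(3)): [0 5 1 3 8 7 6 2 4]
After op 2 (reverse): [4 2 6 7 8 3 1 5 0]
After op 3 (out_shuffle): [4 3 2 1 6 5 7 0 8]
After op 4 (reverse): [8 0 7 5 6 1 2 3 4]
Card 3 is at position 7.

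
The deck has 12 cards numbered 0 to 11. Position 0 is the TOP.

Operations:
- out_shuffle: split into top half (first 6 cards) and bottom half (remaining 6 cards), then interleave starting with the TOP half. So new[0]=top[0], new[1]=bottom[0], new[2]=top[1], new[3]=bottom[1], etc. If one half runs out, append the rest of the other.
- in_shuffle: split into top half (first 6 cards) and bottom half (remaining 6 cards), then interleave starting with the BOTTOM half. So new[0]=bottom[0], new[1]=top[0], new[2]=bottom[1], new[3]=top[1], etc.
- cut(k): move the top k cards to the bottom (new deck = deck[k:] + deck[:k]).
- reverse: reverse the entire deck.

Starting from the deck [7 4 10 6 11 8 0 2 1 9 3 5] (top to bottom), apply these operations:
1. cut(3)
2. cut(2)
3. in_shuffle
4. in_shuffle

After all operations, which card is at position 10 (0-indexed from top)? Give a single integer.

Answer: 3

Derivation:
After op 1 (cut(3)): [6 11 8 0 2 1 9 3 5 7 4 10]
After op 2 (cut(2)): [8 0 2 1 9 3 5 7 4 10 6 11]
After op 3 (in_shuffle): [5 8 7 0 4 2 10 1 6 9 11 3]
After op 4 (in_shuffle): [10 5 1 8 6 7 9 0 11 4 3 2]
Position 10: card 3.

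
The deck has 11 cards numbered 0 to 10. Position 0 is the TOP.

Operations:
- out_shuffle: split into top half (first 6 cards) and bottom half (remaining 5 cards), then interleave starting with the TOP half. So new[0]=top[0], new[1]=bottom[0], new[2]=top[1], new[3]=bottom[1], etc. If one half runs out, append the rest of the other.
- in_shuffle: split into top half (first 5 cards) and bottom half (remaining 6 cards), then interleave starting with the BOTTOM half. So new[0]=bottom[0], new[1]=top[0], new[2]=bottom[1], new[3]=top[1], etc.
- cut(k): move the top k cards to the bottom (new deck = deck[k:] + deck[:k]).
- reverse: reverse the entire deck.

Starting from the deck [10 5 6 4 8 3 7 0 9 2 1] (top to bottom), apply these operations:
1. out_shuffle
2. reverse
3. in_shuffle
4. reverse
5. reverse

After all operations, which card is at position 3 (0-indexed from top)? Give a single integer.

After op 1 (out_shuffle): [10 7 5 0 6 9 4 2 8 1 3]
After op 2 (reverse): [3 1 8 2 4 9 6 0 5 7 10]
After op 3 (in_shuffle): [9 3 6 1 0 8 5 2 7 4 10]
After op 4 (reverse): [10 4 7 2 5 8 0 1 6 3 9]
After op 5 (reverse): [9 3 6 1 0 8 5 2 7 4 10]
Position 3: card 1.

Answer: 1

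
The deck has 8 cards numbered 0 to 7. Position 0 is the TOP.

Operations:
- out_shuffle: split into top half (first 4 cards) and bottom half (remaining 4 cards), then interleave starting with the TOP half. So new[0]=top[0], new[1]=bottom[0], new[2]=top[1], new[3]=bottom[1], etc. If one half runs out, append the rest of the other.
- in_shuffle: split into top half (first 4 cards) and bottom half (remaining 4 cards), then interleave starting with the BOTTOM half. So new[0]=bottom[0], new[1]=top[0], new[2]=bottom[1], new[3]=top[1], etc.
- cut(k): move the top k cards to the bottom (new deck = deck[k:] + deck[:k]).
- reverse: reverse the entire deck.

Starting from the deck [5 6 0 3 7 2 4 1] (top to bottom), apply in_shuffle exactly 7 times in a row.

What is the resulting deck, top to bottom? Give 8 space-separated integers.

After op 1 (in_shuffle): [7 5 2 6 4 0 1 3]
After op 2 (in_shuffle): [4 7 0 5 1 2 3 6]
After op 3 (in_shuffle): [1 4 2 7 3 0 6 5]
After op 4 (in_shuffle): [3 1 0 4 6 2 5 7]
After op 5 (in_shuffle): [6 3 2 1 5 0 7 4]
After op 6 (in_shuffle): [5 6 0 3 7 2 4 1]
After op 7 (in_shuffle): [7 5 2 6 4 0 1 3]

Answer: 7 5 2 6 4 0 1 3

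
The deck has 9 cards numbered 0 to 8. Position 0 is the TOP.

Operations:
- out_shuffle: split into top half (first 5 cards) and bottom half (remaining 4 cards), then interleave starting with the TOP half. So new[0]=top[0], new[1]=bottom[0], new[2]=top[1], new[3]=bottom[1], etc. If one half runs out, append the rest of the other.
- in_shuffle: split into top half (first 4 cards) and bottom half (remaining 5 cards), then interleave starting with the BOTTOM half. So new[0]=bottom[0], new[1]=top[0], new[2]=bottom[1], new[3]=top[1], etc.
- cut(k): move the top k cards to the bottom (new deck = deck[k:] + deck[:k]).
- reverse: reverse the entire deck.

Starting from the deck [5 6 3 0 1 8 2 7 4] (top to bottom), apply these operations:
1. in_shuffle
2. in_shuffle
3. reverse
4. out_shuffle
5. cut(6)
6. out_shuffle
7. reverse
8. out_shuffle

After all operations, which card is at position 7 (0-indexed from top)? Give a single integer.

After op 1 (in_shuffle): [1 5 8 6 2 3 7 0 4]
After op 2 (in_shuffle): [2 1 3 5 7 8 0 6 4]
After op 3 (reverse): [4 6 0 8 7 5 3 1 2]
After op 4 (out_shuffle): [4 5 6 3 0 1 8 2 7]
After op 5 (cut(6)): [8 2 7 4 5 6 3 0 1]
After op 6 (out_shuffle): [8 6 2 3 7 0 4 1 5]
After op 7 (reverse): [5 1 4 0 7 3 2 6 8]
After op 8 (out_shuffle): [5 3 1 2 4 6 0 8 7]
Position 7: card 8.

Answer: 8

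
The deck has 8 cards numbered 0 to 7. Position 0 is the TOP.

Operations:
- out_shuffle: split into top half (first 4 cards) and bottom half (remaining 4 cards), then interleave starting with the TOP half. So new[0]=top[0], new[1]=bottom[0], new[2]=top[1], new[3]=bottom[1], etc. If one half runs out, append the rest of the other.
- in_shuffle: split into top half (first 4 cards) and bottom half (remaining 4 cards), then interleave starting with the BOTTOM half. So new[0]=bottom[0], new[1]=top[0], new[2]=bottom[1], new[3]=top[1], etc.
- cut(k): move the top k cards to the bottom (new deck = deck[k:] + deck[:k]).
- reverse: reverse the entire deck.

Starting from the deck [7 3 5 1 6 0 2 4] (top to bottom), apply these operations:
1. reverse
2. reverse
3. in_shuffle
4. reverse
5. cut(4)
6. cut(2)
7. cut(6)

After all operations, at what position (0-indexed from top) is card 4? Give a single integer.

After op 1 (reverse): [4 2 0 6 1 5 3 7]
After op 2 (reverse): [7 3 5 1 6 0 2 4]
After op 3 (in_shuffle): [6 7 0 3 2 5 4 1]
After op 4 (reverse): [1 4 5 2 3 0 7 6]
After op 5 (cut(4)): [3 0 7 6 1 4 5 2]
After op 6 (cut(2)): [7 6 1 4 5 2 3 0]
After op 7 (cut(6)): [3 0 7 6 1 4 5 2]
Card 4 is at position 5.

Answer: 5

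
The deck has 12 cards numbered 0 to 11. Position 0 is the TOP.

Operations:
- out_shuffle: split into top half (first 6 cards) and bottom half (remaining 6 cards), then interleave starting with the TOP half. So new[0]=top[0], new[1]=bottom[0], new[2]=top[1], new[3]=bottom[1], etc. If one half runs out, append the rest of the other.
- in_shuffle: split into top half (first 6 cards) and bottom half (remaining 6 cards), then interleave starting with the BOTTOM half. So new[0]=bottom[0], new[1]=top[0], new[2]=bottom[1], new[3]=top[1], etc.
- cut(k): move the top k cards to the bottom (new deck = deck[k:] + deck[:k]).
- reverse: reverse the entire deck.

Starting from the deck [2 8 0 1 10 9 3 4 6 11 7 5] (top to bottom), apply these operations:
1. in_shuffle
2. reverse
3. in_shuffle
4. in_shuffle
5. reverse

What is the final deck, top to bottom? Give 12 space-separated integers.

After op 1 (in_shuffle): [3 2 4 8 6 0 11 1 7 10 5 9]
After op 2 (reverse): [9 5 10 7 1 11 0 6 8 4 2 3]
After op 3 (in_shuffle): [0 9 6 5 8 10 4 7 2 1 3 11]
After op 4 (in_shuffle): [4 0 7 9 2 6 1 5 3 8 11 10]
After op 5 (reverse): [10 11 8 3 5 1 6 2 9 7 0 4]

Answer: 10 11 8 3 5 1 6 2 9 7 0 4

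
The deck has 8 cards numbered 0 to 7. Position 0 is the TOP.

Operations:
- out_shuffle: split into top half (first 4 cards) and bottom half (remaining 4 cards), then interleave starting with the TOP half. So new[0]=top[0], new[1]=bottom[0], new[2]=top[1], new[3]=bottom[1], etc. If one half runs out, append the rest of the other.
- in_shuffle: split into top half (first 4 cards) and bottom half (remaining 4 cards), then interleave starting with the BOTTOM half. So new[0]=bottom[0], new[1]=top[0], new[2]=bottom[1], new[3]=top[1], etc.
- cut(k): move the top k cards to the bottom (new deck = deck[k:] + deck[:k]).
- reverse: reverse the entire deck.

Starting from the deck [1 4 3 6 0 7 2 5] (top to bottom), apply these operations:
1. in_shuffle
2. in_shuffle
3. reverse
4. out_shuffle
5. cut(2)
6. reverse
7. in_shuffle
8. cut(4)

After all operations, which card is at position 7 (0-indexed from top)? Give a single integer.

After op 1 (in_shuffle): [0 1 7 4 2 3 5 6]
After op 2 (in_shuffle): [2 0 3 1 5 7 6 4]
After op 3 (reverse): [4 6 7 5 1 3 0 2]
After op 4 (out_shuffle): [4 1 6 3 7 0 5 2]
After op 5 (cut(2)): [6 3 7 0 5 2 4 1]
After op 6 (reverse): [1 4 2 5 0 7 3 6]
After op 7 (in_shuffle): [0 1 7 4 3 2 6 5]
After op 8 (cut(4)): [3 2 6 5 0 1 7 4]
Position 7: card 4.

Answer: 4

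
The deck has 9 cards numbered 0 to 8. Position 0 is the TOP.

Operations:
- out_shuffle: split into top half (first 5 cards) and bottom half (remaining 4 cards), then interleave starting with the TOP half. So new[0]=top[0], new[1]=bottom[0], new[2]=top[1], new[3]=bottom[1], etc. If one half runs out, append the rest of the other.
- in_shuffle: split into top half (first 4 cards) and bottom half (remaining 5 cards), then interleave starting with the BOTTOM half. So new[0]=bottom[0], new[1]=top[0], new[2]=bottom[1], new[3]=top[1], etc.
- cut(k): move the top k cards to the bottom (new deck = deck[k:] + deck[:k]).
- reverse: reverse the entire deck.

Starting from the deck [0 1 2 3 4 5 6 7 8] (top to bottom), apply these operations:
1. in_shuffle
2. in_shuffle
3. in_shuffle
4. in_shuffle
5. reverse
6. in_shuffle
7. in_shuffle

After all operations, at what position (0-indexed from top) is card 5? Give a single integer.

Answer: 6

Derivation:
After op 1 (in_shuffle): [4 0 5 1 6 2 7 3 8]
After op 2 (in_shuffle): [6 4 2 0 7 5 3 1 8]
After op 3 (in_shuffle): [7 6 5 4 3 2 1 0 8]
After op 4 (in_shuffle): [3 7 2 6 1 5 0 4 8]
After op 5 (reverse): [8 4 0 5 1 6 2 7 3]
After op 6 (in_shuffle): [1 8 6 4 2 0 7 5 3]
After op 7 (in_shuffle): [2 1 0 8 7 6 5 4 3]
Card 5 is at position 6.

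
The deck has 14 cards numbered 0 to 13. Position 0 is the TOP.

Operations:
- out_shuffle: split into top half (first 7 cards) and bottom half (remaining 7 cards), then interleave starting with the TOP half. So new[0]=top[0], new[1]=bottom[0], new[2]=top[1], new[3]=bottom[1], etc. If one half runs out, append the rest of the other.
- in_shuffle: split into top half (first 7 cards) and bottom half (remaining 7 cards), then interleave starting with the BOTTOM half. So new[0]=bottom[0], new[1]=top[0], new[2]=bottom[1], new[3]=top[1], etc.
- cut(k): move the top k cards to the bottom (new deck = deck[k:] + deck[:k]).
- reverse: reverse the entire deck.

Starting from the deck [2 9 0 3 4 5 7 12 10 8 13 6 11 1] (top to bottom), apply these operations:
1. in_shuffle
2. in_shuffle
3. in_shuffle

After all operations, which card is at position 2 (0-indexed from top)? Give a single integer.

After op 1 (in_shuffle): [12 2 10 9 8 0 13 3 6 4 11 5 1 7]
After op 2 (in_shuffle): [3 12 6 2 4 10 11 9 5 8 1 0 7 13]
After op 3 (in_shuffle): [9 3 5 12 8 6 1 2 0 4 7 10 13 11]
Position 2: card 5.

Answer: 5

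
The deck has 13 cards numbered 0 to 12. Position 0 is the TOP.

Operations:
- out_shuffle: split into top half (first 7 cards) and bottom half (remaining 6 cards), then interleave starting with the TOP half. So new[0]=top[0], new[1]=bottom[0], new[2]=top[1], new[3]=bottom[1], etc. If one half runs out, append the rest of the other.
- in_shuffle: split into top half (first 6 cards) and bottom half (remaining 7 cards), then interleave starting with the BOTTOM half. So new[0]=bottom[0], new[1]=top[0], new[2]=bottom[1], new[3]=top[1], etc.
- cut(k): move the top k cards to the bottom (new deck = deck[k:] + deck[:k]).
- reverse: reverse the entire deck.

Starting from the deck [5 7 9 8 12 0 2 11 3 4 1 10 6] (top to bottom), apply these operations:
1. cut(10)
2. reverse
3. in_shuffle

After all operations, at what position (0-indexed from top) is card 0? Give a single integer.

Answer: 9

Derivation:
After op 1 (cut(10)): [1 10 6 5 7 9 8 12 0 2 11 3 4]
After op 2 (reverse): [4 3 11 2 0 12 8 9 7 5 6 10 1]
After op 3 (in_shuffle): [8 4 9 3 7 11 5 2 6 0 10 12 1]
Card 0 is at position 9.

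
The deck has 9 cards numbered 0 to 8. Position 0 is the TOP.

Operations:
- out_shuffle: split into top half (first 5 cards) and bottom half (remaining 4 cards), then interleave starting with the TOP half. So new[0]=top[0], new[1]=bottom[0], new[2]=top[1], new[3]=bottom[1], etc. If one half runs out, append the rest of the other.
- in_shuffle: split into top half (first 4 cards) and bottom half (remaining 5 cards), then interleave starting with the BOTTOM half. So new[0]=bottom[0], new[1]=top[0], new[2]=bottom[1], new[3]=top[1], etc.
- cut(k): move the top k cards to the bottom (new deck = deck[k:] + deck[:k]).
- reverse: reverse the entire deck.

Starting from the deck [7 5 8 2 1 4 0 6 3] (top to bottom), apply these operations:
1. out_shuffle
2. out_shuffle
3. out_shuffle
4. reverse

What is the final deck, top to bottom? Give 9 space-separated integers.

Answer: 5 8 2 1 4 0 6 3 7

Derivation:
After op 1 (out_shuffle): [7 4 5 0 8 6 2 3 1]
After op 2 (out_shuffle): [7 6 4 2 5 3 0 1 8]
After op 3 (out_shuffle): [7 3 6 0 4 1 2 8 5]
After op 4 (reverse): [5 8 2 1 4 0 6 3 7]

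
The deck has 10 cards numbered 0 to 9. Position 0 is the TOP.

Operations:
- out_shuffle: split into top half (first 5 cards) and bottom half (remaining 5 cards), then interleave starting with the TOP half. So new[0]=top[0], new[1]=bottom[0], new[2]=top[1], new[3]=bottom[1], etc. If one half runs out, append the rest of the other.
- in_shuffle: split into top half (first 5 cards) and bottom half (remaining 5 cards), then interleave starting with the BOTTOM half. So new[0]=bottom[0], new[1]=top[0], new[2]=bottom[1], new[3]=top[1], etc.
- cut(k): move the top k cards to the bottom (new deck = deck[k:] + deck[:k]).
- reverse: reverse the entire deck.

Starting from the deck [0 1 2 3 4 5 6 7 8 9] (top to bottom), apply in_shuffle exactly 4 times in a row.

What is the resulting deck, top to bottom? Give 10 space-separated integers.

After op 1 (in_shuffle): [5 0 6 1 7 2 8 3 9 4]
After op 2 (in_shuffle): [2 5 8 0 3 6 9 1 4 7]
After op 3 (in_shuffle): [6 2 9 5 1 8 4 0 7 3]
After op 4 (in_shuffle): [8 6 4 2 0 9 7 5 3 1]

Answer: 8 6 4 2 0 9 7 5 3 1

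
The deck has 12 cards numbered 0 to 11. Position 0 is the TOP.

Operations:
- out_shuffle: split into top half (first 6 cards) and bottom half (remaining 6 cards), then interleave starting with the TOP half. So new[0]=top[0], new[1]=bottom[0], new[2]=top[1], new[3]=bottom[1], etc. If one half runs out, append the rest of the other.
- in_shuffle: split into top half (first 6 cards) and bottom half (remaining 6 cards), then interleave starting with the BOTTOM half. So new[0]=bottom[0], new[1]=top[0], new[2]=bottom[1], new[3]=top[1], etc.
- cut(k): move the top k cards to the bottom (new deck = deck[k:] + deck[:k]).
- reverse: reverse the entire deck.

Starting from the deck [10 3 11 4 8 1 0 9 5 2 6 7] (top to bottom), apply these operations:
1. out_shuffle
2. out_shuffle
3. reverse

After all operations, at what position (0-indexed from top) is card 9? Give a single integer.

Answer: 5

Derivation:
After op 1 (out_shuffle): [10 0 3 9 11 5 4 2 8 6 1 7]
After op 2 (out_shuffle): [10 4 0 2 3 8 9 6 11 1 5 7]
After op 3 (reverse): [7 5 1 11 6 9 8 3 2 0 4 10]
Card 9 is at position 5.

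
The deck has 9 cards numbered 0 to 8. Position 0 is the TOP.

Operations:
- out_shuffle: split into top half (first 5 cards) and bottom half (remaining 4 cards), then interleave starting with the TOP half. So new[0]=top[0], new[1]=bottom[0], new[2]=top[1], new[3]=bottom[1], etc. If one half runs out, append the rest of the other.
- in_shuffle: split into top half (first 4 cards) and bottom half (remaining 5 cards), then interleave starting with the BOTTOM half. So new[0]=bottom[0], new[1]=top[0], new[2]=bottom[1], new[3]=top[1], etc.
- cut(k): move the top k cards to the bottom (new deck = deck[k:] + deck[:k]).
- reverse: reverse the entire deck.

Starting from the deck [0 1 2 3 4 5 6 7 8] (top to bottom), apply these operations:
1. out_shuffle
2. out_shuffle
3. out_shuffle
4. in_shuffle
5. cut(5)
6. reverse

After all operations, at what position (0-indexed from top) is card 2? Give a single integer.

After op 1 (out_shuffle): [0 5 1 6 2 7 3 8 4]
After op 2 (out_shuffle): [0 7 5 3 1 8 6 4 2]
After op 3 (out_shuffle): [0 8 7 6 5 4 3 2 1]
After op 4 (in_shuffle): [5 0 4 8 3 7 2 6 1]
After op 5 (cut(5)): [7 2 6 1 5 0 4 8 3]
After op 6 (reverse): [3 8 4 0 5 1 6 2 7]
Card 2 is at position 7.

Answer: 7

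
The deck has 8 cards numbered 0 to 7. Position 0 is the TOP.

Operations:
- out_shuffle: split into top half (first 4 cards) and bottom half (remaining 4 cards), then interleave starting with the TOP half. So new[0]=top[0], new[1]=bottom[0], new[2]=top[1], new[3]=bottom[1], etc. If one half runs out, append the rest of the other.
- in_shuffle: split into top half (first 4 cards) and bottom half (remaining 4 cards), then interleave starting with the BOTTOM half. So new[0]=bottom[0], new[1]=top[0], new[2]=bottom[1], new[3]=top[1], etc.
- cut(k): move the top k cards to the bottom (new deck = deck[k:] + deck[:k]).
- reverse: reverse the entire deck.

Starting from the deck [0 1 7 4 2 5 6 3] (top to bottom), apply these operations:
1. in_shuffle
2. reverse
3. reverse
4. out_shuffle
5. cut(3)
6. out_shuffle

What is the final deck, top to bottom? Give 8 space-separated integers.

After op 1 (in_shuffle): [2 0 5 1 6 7 3 4]
After op 2 (reverse): [4 3 7 6 1 5 0 2]
After op 3 (reverse): [2 0 5 1 6 7 3 4]
After op 4 (out_shuffle): [2 6 0 7 5 3 1 4]
After op 5 (cut(3)): [7 5 3 1 4 2 6 0]
After op 6 (out_shuffle): [7 4 5 2 3 6 1 0]

Answer: 7 4 5 2 3 6 1 0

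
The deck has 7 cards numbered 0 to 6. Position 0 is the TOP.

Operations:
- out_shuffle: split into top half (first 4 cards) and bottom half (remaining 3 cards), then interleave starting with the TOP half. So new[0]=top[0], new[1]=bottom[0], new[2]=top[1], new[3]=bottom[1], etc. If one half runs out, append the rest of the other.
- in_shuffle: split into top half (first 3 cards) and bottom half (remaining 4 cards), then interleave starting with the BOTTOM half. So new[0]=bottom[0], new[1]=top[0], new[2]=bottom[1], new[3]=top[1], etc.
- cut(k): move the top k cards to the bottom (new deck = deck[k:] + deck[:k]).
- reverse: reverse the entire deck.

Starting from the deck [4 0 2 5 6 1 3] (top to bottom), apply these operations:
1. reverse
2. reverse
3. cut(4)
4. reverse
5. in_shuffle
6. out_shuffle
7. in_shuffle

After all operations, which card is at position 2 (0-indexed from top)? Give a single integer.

Answer: 3

Derivation:
After op 1 (reverse): [3 1 6 5 2 0 4]
After op 2 (reverse): [4 0 2 5 6 1 3]
After op 3 (cut(4)): [6 1 3 4 0 2 5]
After op 4 (reverse): [5 2 0 4 3 1 6]
After op 5 (in_shuffle): [4 5 3 2 1 0 6]
After op 6 (out_shuffle): [4 1 5 0 3 6 2]
After op 7 (in_shuffle): [0 4 3 1 6 5 2]
Position 2: card 3.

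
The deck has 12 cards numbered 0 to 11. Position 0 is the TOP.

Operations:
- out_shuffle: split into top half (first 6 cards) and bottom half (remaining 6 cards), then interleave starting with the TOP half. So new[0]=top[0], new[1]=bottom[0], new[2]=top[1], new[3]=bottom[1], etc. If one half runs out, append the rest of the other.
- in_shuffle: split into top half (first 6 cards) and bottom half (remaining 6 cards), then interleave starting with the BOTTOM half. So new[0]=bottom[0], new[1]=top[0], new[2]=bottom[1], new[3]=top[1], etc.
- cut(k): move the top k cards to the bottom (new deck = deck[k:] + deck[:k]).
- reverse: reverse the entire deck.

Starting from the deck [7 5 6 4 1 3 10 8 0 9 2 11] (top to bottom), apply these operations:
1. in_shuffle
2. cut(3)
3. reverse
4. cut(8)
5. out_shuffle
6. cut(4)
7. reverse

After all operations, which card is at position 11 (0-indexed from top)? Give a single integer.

Answer: 0

Derivation:
After op 1 (in_shuffle): [10 7 8 5 0 6 9 4 2 1 11 3]
After op 2 (cut(3)): [5 0 6 9 4 2 1 11 3 10 7 8]
After op 3 (reverse): [8 7 10 3 11 1 2 4 9 6 0 5]
After op 4 (cut(8)): [9 6 0 5 8 7 10 3 11 1 2 4]
After op 5 (out_shuffle): [9 10 6 3 0 11 5 1 8 2 7 4]
After op 6 (cut(4)): [0 11 5 1 8 2 7 4 9 10 6 3]
After op 7 (reverse): [3 6 10 9 4 7 2 8 1 5 11 0]
Position 11: card 0.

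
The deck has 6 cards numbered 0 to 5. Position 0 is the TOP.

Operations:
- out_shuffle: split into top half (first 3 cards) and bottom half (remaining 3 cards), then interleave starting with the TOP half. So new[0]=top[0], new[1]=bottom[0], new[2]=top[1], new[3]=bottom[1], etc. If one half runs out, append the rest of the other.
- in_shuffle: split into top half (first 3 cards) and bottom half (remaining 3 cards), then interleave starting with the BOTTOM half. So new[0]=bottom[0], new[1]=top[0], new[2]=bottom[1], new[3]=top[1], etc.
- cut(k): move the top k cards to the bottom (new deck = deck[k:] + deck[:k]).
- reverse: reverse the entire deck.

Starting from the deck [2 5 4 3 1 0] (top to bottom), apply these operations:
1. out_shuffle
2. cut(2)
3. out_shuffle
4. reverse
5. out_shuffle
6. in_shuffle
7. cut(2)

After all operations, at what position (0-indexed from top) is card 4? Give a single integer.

Answer: 3

Derivation:
After op 1 (out_shuffle): [2 3 5 1 4 0]
After op 2 (cut(2)): [5 1 4 0 2 3]
After op 3 (out_shuffle): [5 0 1 2 4 3]
After op 4 (reverse): [3 4 2 1 0 5]
After op 5 (out_shuffle): [3 1 4 0 2 5]
After op 6 (in_shuffle): [0 3 2 1 5 4]
After op 7 (cut(2)): [2 1 5 4 0 3]
Card 4 is at position 3.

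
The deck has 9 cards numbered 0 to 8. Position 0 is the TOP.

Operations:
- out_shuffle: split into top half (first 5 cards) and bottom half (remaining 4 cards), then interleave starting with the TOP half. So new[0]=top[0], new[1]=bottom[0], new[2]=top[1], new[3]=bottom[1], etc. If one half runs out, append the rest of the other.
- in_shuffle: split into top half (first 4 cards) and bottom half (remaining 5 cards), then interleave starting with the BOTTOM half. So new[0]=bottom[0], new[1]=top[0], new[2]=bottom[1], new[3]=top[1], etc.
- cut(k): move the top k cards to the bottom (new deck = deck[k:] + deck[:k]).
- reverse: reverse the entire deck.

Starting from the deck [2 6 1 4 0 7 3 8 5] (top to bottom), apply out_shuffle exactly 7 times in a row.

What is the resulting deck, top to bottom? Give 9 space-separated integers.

Answer: 2 7 6 3 1 8 4 5 0

Derivation:
After op 1 (out_shuffle): [2 7 6 3 1 8 4 5 0]
After op 2 (out_shuffle): [2 8 7 4 6 5 3 0 1]
After op 3 (out_shuffle): [2 5 8 3 7 0 4 1 6]
After op 4 (out_shuffle): [2 0 5 4 8 1 3 6 7]
After op 5 (out_shuffle): [2 1 0 3 5 6 4 7 8]
After op 6 (out_shuffle): [2 6 1 4 0 7 3 8 5]
After op 7 (out_shuffle): [2 7 6 3 1 8 4 5 0]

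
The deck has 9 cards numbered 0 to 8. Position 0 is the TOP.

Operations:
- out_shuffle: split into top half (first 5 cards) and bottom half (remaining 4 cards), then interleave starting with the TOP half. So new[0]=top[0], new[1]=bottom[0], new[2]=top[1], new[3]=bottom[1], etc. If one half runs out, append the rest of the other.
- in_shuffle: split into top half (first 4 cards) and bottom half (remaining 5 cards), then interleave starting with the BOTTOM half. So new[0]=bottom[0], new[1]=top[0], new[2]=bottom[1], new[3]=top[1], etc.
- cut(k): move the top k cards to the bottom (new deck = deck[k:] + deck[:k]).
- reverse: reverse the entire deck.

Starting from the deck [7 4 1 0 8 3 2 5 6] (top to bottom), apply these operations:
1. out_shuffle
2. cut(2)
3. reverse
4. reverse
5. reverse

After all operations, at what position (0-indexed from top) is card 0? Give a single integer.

Answer: 4

Derivation:
After op 1 (out_shuffle): [7 3 4 2 1 5 0 6 8]
After op 2 (cut(2)): [4 2 1 5 0 6 8 7 3]
After op 3 (reverse): [3 7 8 6 0 5 1 2 4]
After op 4 (reverse): [4 2 1 5 0 6 8 7 3]
After op 5 (reverse): [3 7 8 6 0 5 1 2 4]
Card 0 is at position 4.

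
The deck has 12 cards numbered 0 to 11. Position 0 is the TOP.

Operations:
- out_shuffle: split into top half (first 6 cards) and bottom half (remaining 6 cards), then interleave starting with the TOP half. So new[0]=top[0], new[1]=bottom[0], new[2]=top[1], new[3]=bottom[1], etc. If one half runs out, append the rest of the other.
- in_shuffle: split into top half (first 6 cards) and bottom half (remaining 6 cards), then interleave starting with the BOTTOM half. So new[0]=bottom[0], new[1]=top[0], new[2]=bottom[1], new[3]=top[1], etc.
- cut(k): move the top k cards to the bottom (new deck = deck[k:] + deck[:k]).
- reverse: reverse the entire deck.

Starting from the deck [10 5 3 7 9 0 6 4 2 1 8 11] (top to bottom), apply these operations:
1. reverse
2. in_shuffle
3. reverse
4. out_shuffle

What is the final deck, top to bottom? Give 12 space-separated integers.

After op 1 (reverse): [11 8 1 2 4 6 0 9 7 3 5 10]
After op 2 (in_shuffle): [0 11 9 8 7 1 3 2 5 4 10 6]
After op 3 (reverse): [6 10 4 5 2 3 1 7 8 9 11 0]
After op 4 (out_shuffle): [6 1 10 7 4 8 5 9 2 11 3 0]

Answer: 6 1 10 7 4 8 5 9 2 11 3 0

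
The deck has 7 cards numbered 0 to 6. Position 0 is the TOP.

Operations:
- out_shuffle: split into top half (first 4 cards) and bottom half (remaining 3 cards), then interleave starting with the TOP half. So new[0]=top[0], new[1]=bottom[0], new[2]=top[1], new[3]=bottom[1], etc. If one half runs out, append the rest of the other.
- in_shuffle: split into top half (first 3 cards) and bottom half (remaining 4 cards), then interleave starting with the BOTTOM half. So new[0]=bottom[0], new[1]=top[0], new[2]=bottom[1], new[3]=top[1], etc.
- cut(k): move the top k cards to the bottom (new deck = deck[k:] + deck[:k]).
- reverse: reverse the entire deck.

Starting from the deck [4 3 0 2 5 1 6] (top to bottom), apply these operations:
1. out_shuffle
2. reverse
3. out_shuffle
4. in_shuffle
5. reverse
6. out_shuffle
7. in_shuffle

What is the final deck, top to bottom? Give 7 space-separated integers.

After op 1 (out_shuffle): [4 5 3 1 0 6 2]
After op 2 (reverse): [2 6 0 1 3 5 4]
After op 3 (out_shuffle): [2 3 6 5 0 4 1]
After op 4 (in_shuffle): [5 2 0 3 4 6 1]
After op 5 (reverse): [1 6 4 3 0 2 5]
After op 6 (out_shuffle): [1 0 6 2 4 5 3]
After op 7 (in_shuffle): [2 1 4 0 5 6 3]

Answer: 2 1 4 0 5 6 3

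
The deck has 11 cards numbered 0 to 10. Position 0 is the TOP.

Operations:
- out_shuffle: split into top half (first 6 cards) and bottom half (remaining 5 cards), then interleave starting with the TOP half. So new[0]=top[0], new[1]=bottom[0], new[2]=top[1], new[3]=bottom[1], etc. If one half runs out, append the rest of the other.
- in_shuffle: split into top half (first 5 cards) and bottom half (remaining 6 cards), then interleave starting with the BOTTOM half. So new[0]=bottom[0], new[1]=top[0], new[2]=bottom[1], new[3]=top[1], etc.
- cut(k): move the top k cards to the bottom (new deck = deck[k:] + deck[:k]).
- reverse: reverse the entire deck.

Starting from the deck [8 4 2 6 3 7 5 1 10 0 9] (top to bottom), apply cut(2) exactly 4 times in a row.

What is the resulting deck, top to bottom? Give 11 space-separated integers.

After op 1 (cut(2)): [2 6 3 7 5 1 10 0 9 8 4]
After op 2 (cut(2)): [3 7 5 1 10 0 9 8 4 2 6]
After op 3 (cut(2)): [5 1 10 0 9 8 4 2 6 3 7]
After op 4 (cut(2)): [10 0 9 8 4 2 6 3 7 5 1]

Answer: 10 0 9 8 4 2 6 3 7 5 1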